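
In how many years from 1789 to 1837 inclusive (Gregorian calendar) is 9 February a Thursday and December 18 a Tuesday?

3

Check each year's weekday for 9 February and December 18:
  1789: Mon/Fri  1790: Tue/Sat  1791: Wed/Sun  1792: Thu/Tue ✓  1793: Sat/Wed  1794: Sun/Thu  1795: Mon/Fri  1796: Tue/Sun  1797: Thu/Mon  1798: Fri/Tue  1799: Sat/Wed  1800: Sun/Thu  1801: Mon/Fri  1802: Tue/Sat  …(21 more)…  1824: Mon/Sat  1825: Wed/Sun  1826: Thu/Mon  1827: Fri/Tue  1828: Sat/Thu  1829: Mon/Fri  1830: Tue/Sat  1831: Wed/Sun  1832: Thu/Tue ✓  1833: Sat/Wed  1834: Sun/Thu  1835: Mon/Fri  1836: Tue/Sun  1837: Thu/Mon
Both conditions hold in: 1792, 1804, 1832 — 3.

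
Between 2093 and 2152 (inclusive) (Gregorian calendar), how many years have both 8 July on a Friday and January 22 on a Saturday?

7

Check each year's weekday for 8 July and January 22:
  2093: Wed/Thu  2094: Thu/Fri  2095: Fri/Sat ✓  2096: Sun/Sun  2097: Mon/Tue  2098: Tue/Wed  2099: Wed/Thu  2100: Thu/Fri  2101: Fri/Sat ✓  2102: Sat/Sun  2103: Sun/Mon  2104: Tue/Tue  2105: Wed/Thu  2106: Thu/Fri  …(32 more)…  2139: Wed/Thu  2140: Fri/Fri  2141: Sat/Sun  2142: Sun/Mon  2143: Mon/Tue  2144: Wed/Wed  2145: Thu/Fri  2146: Fri/Sat ✓  2147: Sat/Sun  2148: Mon/Mon  2149: Tue/Wed  2150: Wed/Thu  2151: Thu/Fri  2152: Sat/Sat
Both conditions hold in: 2095, 2101, 2107, 2118, 2129, 2135, 2146 — 7.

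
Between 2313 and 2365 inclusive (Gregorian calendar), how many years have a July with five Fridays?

July has 31 days; it has five Fridays when Friday falls among the first (month-length − 28) days — i.e. when July 1 is one of Friday/Thursday/Wednesday.
July 1 by year: 2313:Tue 2314:Wed✓ 2315:Thu✓ 2316:Sat 2317:Sun 2318:Mon 2319:Tue 2320:Thu✓ 2321:Fri✓ 2322:Sat 2323:Sun 2324:Tue 2325:Wed✓ 2326:Thu✓ 2327:Fri✓ …(23 more)… 2351:Sun 2352:Tue 2353:Wed✓ 2354:Thu✓ 2355:Fri✓ 2356:Sun 2357:Mon 2358:Tue 2359:Wed✓ 2360:Fri✓ 2361:Sat 2362:Sun 2363:Mon 2364:Wed✓ 2365:Thu✓
Years with five Fridays: 2314, 2315, 2320, 2321, 2325, 2326, 2327, 2331, 2332, 2336, 2337, 2338, 2342, 2343, 2348, 2349, 2353, 2354, 2355, 2359, 2360, 2364, 2365 → 23.

23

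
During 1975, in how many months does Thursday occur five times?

A month of length L has five Thursdays iff its first Thursday is on day ≤ L−28 (so day 1–3 in a 31-day month, 1–2 in a 30-day month, day 1 in a leap February).
Checking each month of 1975: Jan starts Wed (31d) ✓; Feb starts Sat (28d); Mar starts Sat (31d); Apr starts Tue (30d); May starts Thu (31d) ✓; Jun starts Sun (30d); Jul starts Tue (31d) ✓; Aug starts Fri (31d); Sep starts Mon (30d); Oct starts Wed (31d) ✓; Nov starts Sat (30d); Dec starts Mon (31d).
Five-Thursday months: January, May, July, October → 4.

4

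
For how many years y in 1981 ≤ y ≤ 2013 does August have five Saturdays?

14

August has 31 days; it has five Saturdays when Saturday falls among the first (month-length − 28) days — i.e. when August 1 is one of Saturday/Friday/Thursday.
August 1 by year: 1981:Sat✓ 1982:Sun 1983:Mon 1984:Wed 1985:Thu✓ 1986:Fri✓ 1987:Sat✓ 1988:Mon 1989:Tue 1990:Wed 1991:Thu✓ 1992:Sat✓ 1993:Sun 1994:Mon 1995:Tue …(3 more)… 1999:Sun 2000:Tue 2001:Wed 2002:Thu✓ 2003:Fri✓ 2004:Sun 2005:Mon 2006:Tue 2007:Wed 2008:Fri✓ 2009:Sat✓ 2010:Sun 2011:Mon 2012:Wed 2013:Thu✓
Years with five Saturdays: 1981, 1985, 1986, 1987, 1991, 1992, 1996, 1997, 1998, 2002, 2003, 2008, 2009, 2013 → 14.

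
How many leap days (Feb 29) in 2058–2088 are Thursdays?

1

Leap years in 2058–2088: 8 of them.
Feb 29 weekday advances by 5 (mod 7) from one leap year to the next four years later (or differs when a century non-leap intervenes).
Leap-day weekdays: 2060:Sun 2064:Fri 2068:Wed 2072:Mon 2076:Sat 2080:Thu✓ 2084:Tue 2088:Sun
Thursday: 2080 → 1.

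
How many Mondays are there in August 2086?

4

August 2086 has 31 days and begins on Thursday.
The first Monday is August 5.
Mondays fall on 5, 12, 19, 26 — that's 4.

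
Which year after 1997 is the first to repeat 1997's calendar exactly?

2003

Two years share a calendar iff Jan 1 falls on the same weekday and both are leap or both are common. 1997: Jan 1 is Wednesday, common year.
1998: Jan 1 Thursday, common
1999: Jan 1 Friday, common
2000: Jan 1 Saturday, leap
2001: Jan 1 Monday, common
2002: Jan 1 Tuesday, common
2003: Jan 1 Wednesday, common
2003 matches on both conditions.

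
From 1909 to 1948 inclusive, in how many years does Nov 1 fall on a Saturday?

6

Track Nov 1's weekday year by year (advancing +1, or +2 across a Feb 29):
  1909: Mon  1910: Tue (+1)  1911: Wed (+1)  1912: Fri (+2)  1913: Sat (+1) ✓
  1914: Sun (+1)  1915: Mon (+1)  1916: Wed (+2)  1917: Thu (+1)  1918: Fri (+1)
  1919: Sat (+1) ✓  1920: Mon (+2)  1921: Tue (+1)  1922: Wed (+1)  … (12 more years) …
  1935: Fri (+1)  1936: Sun (+2)  1937: Mon (+1)  1938: Tue (+1)  1939: Wed (+1)
  1940: Fri (+2)  1941: Sat (+1) ✓  1942: Sun (+1)  1943: Mon (+1)  1944: Wed (+2)
  1945: Thu (+1)  1946: Fri (+1)  1947: Sat (+1) ✓  1948: Mon (+2)
Saturday years: 1913, 1919, 1924, 1930, 1941, 1947 — 6 in total.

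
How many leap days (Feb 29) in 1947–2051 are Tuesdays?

3

Leap years in 1947–2051: 26 of them.
Feb 29 weekday advances by 5 (mod 7) from one leap year to the next four years later (or differs when a century non-leap intervenes).
Leap-day weekdays: 1948:Sun 1952:Fri 1956:Wed 1960:Mon 1964:Sat 1968:Thu 1972:Tue✓ 1976:Sun 1980:Fri 1984:Wed 1988:Mon 1992:Sat 1996:Thu 2000:Tue✓ 2004:Sun 2008:Fri 2012:Wed 2016:Mon 2020:Sat 2024:Thu 2028:Tue✓ 2032:Sun 2036:Fri 2040:Wed 2044:Mon 2048:Sat
Tuesday: 1972, 2000, 2028 → 3.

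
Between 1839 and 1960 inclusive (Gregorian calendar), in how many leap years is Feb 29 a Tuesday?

Leap years in 1839–1960: 30 of them.
Feb 29 weekday advances by 5 (mod 7) from one leap year to the next four years later (or differs when a century non-leap intervenes).
Leap-day weekdays: 1840:Sat 1844:Thu 1848:Tue✓ 1852:Sun 1856:Fri 1860:Wed 1864:Mon 1868:Sat 1872:Thu 1876:Tue✓ 1880:Sun 1884:Fri 1888:Wed …(4 more)… 1912:Thu 1916:Tue✓ 1920:Sun 1924:Fri 1928:Wed 1932:Mon 1936:Sat 1940:Thu 1944:Tue✓ 1948:Sun 1952:Fri 1956:Wed 1960:Mon
Tuesday: 1848, 1876, 1916, 1944 → 4.

4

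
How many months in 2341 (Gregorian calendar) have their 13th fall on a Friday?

1

Check the 13th of each month of 2341: Jan 13: Mon, Feb 13: Thu, Mar 13: Thu, Apr 13: Sun, May 13: Tue, Jun 13: Fri, Jul 13: Sun, Aug 13: Wed, Sep 13: Sat, Oct 13: Mon, Nov 13: Thu, Dec 13: Sat.
Friday occurs in June — 1 month.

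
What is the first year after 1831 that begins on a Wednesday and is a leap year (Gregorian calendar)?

Jan 1 advances by 2 weekdays after a leap year and by 1 after a common year.
1831: Jan 1 is Saturday.
1832: Sunday (leap)
1833: Tuesday
1834: Wednesday
1835: Thursday
1836: Friday (leap)
1837: Sunday
1838: Monday
1839: Tuesday
1840: Wednesday (leap)
1840 begins on a Wednesday and is a leap year.

1840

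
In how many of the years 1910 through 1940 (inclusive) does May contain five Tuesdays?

14

May has 31 days; it has five Tuesdays when Tuesday falls among the first (month-length − 28) days — i.e. when May 1 is one of Tuesday/Monday/Sunday.
May 1 by year: 1910:Sun✓ 1911:Mon✓ 1912:Wed 1913:Thu 1914:Fri 1915:Sat 1916:Mon✓ 1917:Tue✓ 1918:Wed 1919:Thu 1920:Sat 1921:Sun✓ 1922:Mon✓ 1923:Tue✓ 1924:Thu 1925:Fri 1926:Sat 1927:Sun✓ 1928:Tue✓ 1929:Wed 1930:Thu 1931:Fri 1932:Sun✓ 1933:Mon✓ 1934:Tue✓ 1935:Wed 1936:Fri 1937:Sat 1938:Sun✓ 1939:Mon✓ 1940:Wed
Years with five Tuesdays: 1910, 1911, 1916, 1917, 1921, 1922, 1923, 1927, 1928, 1932, 1933, 1934, 1938, 1939 → 14.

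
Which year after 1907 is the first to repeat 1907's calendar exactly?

1918

Two years share a calendar iff Jan 1 falls on the same weekday and both are leap or both are common. 1907: Jan 1 is Tuesday, common year.
1908: Jan 1 Wednesday, leap
1909: Jan 1 Friday, common
1910: Jan 1 Saturday, common
1911: Jan 1 Sunday, common
1912: Jan 1 Monday, leap
1913: Jan 1 Wednesday, common
1914: Jan 1 Thursday, common
1915: Jan 1 Friday, common
1916: Jan 1 Saturday, leap
1917: Jan 1 Monday, common
1918: Jan 1 Tuesday, common
1918 matches on both conditions.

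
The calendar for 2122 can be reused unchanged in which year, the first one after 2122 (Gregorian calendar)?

Two years share a calendar iff Jan 1 falls on the same weekday and both are leap or both are common. 2122: Jan 1 is Thursday, common year.
2123: Jan 1 Friday, common
2124: Jan 1 Saturday, leap
2125: Jan 1 Monday, common
2126: Jan 1 Tuesday, common
2127: Jan 1 Wednesday, common
2128: Jan 1 Thursday, leap
2129: Jan 1 Saturday, common
2130: Jan 1 Sunday, common
2131: Jan 1 Monday, common
2132: Jan 1 Tuesday, leap
2133: Jan 1 Thursday, common
2133 matches on both conditions.

2133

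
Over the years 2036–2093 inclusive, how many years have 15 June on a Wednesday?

Track 15 June's weekday year by year (advancing +1, or +2 across a Feb 29):
  2036: Sun  2037: Mon (+1)  2038: Tue (+1)  2039: Wed (+1) ✓  2040: Fri (+2)
  2041: Sat (+1)  2042: Sun (+1)  2043: Mon (+1)  2044: Wed (+2) ✓  2045: Thu (+1)
  2046: Fri (+1)  2047: Sat (+1)  2048: Mon (+2)  2049: Tue (+1)  … (30 more years) …
  2080: Sat (+2)  2081: Sun (+1)  2082: Mon (+1)  2083: Tue (+1)  2084: Thu (+2)
  2085: Fri (+1)  2086: Sat (+1)  2087: Sun (+1)  2088: Tue (+2)  2089: Wed (+1) ✓
  2090: Thu (+1)  2091: Fri (+1)  2092: Sun (+2)  2093: Mon (+1)
Wednesday years: 2039, 2044, 2050, 2061, 2067, 2072, 2078, 2089 — 8 in total.

8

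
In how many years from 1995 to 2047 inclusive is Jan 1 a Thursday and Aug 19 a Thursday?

Check each year's weekday for Jan 1 and Aug 19:
  1995: Sun/Sat  1996: Mon/Mon  1997: Wed/Tue  1998: Thu/Wed  1999: Fri/Thu  2000: Sat/Sat  2001: Mon/Sun  2002: Tue/Mon  2003: Wed/Tue  2004: Thu/Thu ✓  2005: Sat/Fri  2006: Sun/Sat  2007: Mon/Sun  2008: Tue/Tue  …(25 more)…  2034: Sun/Sat  2035: Mon/Sun  2036: Tue/Tue  2037: Thu/Wed  2038: Fri/Thu  2039: Sat/Fri  2040: Sun/Sun  2041: Tue/Mon  2042: Wed/Tue  2043: Thu/Wed  2044: Fri/Fri  2045: Sun/Sat  2046: Mon/Sun  2047: Tue/Mon
Both conditions hold in: 2004, 2032 — 2.

2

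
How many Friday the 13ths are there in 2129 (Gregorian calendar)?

1

Check the 13th of each month of 2129: Jan 13: Thu, Feb 13: Sun, Mar 13: Sun, Apr 13: Wed, May 13: Fri, Jun 13: Mon, Jul 13: Wed, Aug 13: Sat, Sep 13: Tue, Oct 13: Thu, Nov 13: Sun, Dec 13: Tue.
Friday occurs in May — 1 month.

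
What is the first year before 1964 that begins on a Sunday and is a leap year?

Jan 1 advances by 2 weekdays after a leap year and by 1 after a common year.
1964: Jan 1 is Wednesday (leap).
1963: Tuesday
1962: Monday
1961: Sunday
1960: Friday (leap)
1959: Thursday
1958: Wednesday
1957: Tuesday
1956: Sunday (leap)
1956 begins on a Sunday and is a leap year.

1956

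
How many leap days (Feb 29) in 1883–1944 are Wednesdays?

Leap years in 1883–1944: 15 of them.
Feb 29 weekday advances by 5 (mod 7) from one leap year to the next four years later (or differs when a century non-leap intervenes).
Leap-day weekdays: 1884:Fri 1888:Wed✓ 1892:Mon 1896:Sat 1904:Mon 1908:Sat 1912:Thu 1916:Tue 1920:Sun 1924:Fri 1928:Wed✓ 1932:Mon 1936:Sat 1940:Thu 1944:Tue
Wednesday: 1888, 1928 → 2.

2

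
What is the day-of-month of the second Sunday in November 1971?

November 1, 1971 is a Monday, so the first Sunday is the 7th.
The second Sunday is 7 + 7 = 14.

14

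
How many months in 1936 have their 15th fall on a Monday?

1

Check the 15th of each month of 1936: Jan 15: Wed, Feb 15: Sat, Mar 15: Sun, Apr 15: Wed, May 15: Fri, Jun 15: Mon, Jul 15: Wed, Aug 15: Sat, Sep 15: Tue, Oct 15: Thu, Nov 15: Sun, Dec 15: Tue.
Monday occurs in June — 1 month.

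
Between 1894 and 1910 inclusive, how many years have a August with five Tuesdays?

August has 31 days; it has five Tuesdays when Tuesday falls among the first (month-length − 28) days — i.e. when August 1 is one of Tuesday/Monday/Sunday.
August 1 by year: 1894:Wed 1895:Thu 1896:Sat 1897:Sun✓ 1898:Mon✓ 1899:Tue✓ 1900:Wed 1901:Thu 1902:Fri 1903:Sat 1904:Mon✓ 1905:Tue✓ 1906:Wed 1907:Thu 1908:Sat 1909:Sun✓ 1910:Mon✓
Years with five Tuesdays: 1897, 1898, 1899, 1904, 1905, 1909, 1910 → 7.

7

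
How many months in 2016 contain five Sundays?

A month of length L has five Sundays iff its first Sunday is on day ≤ L−28 (so day 1–3 in a 31-day month, 1–2 in a 30-day month, day 1 in a leap February).
Checking each month of 2016: Jan starts Fri (31d) ✓; Feb starts Mon (29d); Mar starts Tue (31d); Apr starts Fri (30d); May starts Sun (31d) ✓; Jun starts Wed (30d); Jul starts Fri (31d) ✓; Aug starts Mon (31d); Sep starts Thu (30d); Oct starts Sat (31d) ✓; Nov starts Tue (30d); Dec starts Thu (31d).
Five-Sunday months: January, May, July, October → 4.

4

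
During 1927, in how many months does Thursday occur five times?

4

A month of length L has five Thursdays iff its first Thursday is on day ≤ L−28 (so day 1–3 in a 31-day month, 1–2 in a 30-day month, day 1 in a leap February).
Checking each month of 1927: Jan starts Sat (31d); Feb starts Tue (28d); Mar starts Tue (31d) ✓; Apr starts Fri (30d); May starts Sun (31d); Jun starts Wed (30d) ✓; Jul starts Fri (31d); Aug starts Mon (31d); Sep starts Thu (30d) ✓; Oct starts Sat (31d); Nov starts Tue (30d); Dec starts Thu (31d) ✓.
Five-Thursday months: March, June, September, December → 4.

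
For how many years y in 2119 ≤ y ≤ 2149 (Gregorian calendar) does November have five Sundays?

November has 30 days; it has five Sundays when Sunday falls among the first (month-length − 28) days — i.e. when November 1 is one of Sunday/Saturday.
November 1 by year: 2119:Wed 2120:Fri 2121:Sat✓ 2122:Sun✓ 2123:Mon 2124:Wed 2125:Thu 2126:Fri 2127:Sat✓ 2128:Mon 2129:Tue 2130:Wed 2131:Thu 2132:Sat✓ 2133:Sun✓ 2134:Mon 2135:Tue 2136:Thu 2137:Fri 2138:Sat✓ 2139:Sun✓ 2140:Tue 2141:Wed 2142:Thu 2143:Fri 2144:Sun✓ 2145:Mon 2146:Tue 2147:Wed 2148:Fri 2149:Sat✓
Years with five Sundays: 2121, 2122, 2127, 2132, 2133, 2138, 2139, 2144, 2149 → 9.

9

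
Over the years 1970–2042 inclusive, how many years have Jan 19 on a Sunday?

Track Jan 19's weekday year by year (advancing +1, or +2 across a Feb 29):
  1970: Mon  1971: Tue (+1)  1972: Wed (+1)  1973: Fri (+2)  1974: Sat (+1)
  1975: Sun (+1) ✓  1976: Mon (+1)  1977: Wed (+2)  1978: Thu (+1)  1979: Fri (+1)
  1980: Sat (+1)  1981: Mon (+2)  1982: Tue (+1)  1983: Wed (+1)  … (45 more years) …
  2029: Fri (+2)  2030: Sat (+1)  2031: Sun (+1) ✓  2032: Mon (+1)  2033: Wed (+2)
  2034: Thu (+1)  2035: Fri (+1)  2036: Sat (+1)  2037: Mon (+2)  2038: Tue (+1)
  2039: Wed (+1)  2040: Thu (+1)  2041: Sat (+2)  2042: Sun (+1) ✓
Sunday years: 1975, 1986, 1992, 1997, 2003, 2014, 2020, 2025, 2031, 2042 — 10 in total.

10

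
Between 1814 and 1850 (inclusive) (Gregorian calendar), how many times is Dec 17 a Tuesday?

Track Dec 17's weekday year by year (advancing +1, or +2 across a Feb 29):
  1814: Sat  1815: Sun (+1)  1816: Tue (+2) ✓  1817: Wed (+1)  1818: Thu (+1)
  1819: Fri (+1)  1820: Sun (+2)  1821: Mon (+1)  1822: Tue (+1) ✓  1823: Wed (+1)
  1824: Fri (+2)  1825: Sat (+1)  1826: Sun (+1)  1827: Mon (+1)  … (9 more years) …
  1837: Sun (+1)  1838: Mon (+1)  1839: Tue (+1) ✓  1840: Thu (+2)  1841: Fri (+1)
  1842: Sat (+1)  1843: Sun (+1)  1844: Tue (+2) ✓  1845: Wed (+1)  1846: Thu (+1)
  1847: Fri (+1)  1848: Sun (+2)  1849: Mon (+1)  1850: Tue (+1) ✓
Tuesday years: 1816, 1822, 1833, 1839, 1844, 1850 — 6 in total.

6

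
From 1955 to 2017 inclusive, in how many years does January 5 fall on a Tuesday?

9

Track January 5's weekday year by year (advancing +1, or +2 across a Feb 29):
  1955: Wed  1956: Thu (+1)  1957: Sat (+2)  1958: Sun (+1)  1959: Mon (+1)
  1960: Tue (+1) ✓  1961: Thu (+2)  1962: Fri (+1)  1963: Sat (+1)  1964: Sun (+1)
  1965: Tue (+2) ✓  1966: Wed (+1)  1967: Thu (+1)  1968: Fri (+1)  … (35 more years) …
  2004: Mon (+1)  2005: Wed (+2)  2006: Thu (+1)  2007: Fri (+1)  2008: Sat (+1)
  2009: Mon (+2)  2010: Tue (+1) ✓  2011: Wed (+1)  2012: Thu (+1)  2013: Sat (+2)
  2014: Sun (+1)  2015: Mon (+1)  2016: Tue (+1) ✓  2017: Thu (+2)
Tuesday years: 1960, 1965, 1971, 1982, 1988, 1993, 1999, 2010, 2016 — 9 in total.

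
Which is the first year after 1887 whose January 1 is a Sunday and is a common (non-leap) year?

Jan 1 advances by 2 weekdays after a leap year and by 1 after a common year.
1887: Jan 1 is Saturday.
1888: Sunday (leap)
1889: Tuesday
1890: Wednesday
1891: Thursday
1892: Friday (leap)
1893: Sunday
1893 begins on a Sunday and is a common year.

1893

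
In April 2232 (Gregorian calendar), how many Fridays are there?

4

April 2232 has 30 days and begins on Sunday.
The first Friday is April 6.
Fridays fall on 6, 13, 20, 27 — that's 4.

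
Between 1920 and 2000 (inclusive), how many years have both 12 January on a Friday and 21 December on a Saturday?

3

Check each year's weekday for 12 January and 21 December:
  1920: Mon/Tue  1921: Wed/Wed  1922: Thu/Thu  1923: Fri/Fri  1924: Sat/Sun  1925: Mon/Mon  1926: Tue/Tue  1927: Wed/Wed  1928: Thu/Fri  1929: Sat/Sat  1930: Sun/Sun  1931: Mon/Mon  1932: Tue/Wed  1933: Thu/Thu  …(53 more)…  1987: Mon/Mon  1988: Tue/Wed  1989: Thu/Thu  1990: Fri/Fri  1991: Sat/Sat  1992: Sun/Mon  1993: Tue/Tue  1994: Wed/Wed  1995: Thu/Thu  1996: Fri/Sat ✓  1997: Sun/Sun  1998: Mon/Mon  1999: Tue/Tue  2000: Wed/Thu
Both conditions hold in: 1940, 1968, 1996 — 3.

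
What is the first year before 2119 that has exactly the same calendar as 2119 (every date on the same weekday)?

Two years share a calendar iff Jan 1 falls on the same weekday and both are leap or both are common. 2119: Jan 1 is Sunday, common year.
2118: Jan 1 Saturday, common
2117: Jan 1 Friday, common
2116: Jan 1 Wednesday, leap
2115: Jan 1 Tuesday, common
2114: Jan 1 Monday, common
2113: Jan 1 Sunday, common
2113 matches on both conditions.

2113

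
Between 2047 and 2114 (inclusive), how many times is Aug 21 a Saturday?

10

Track Aug 21's weekday year by year (advancing +1, or +2 across a Feb 29):
  2047: Wed  2048: Fri (+2)  2049: Sat (+1) ✓  2050: Sun (+1)  2051: Mon (+1)
  2052: Wed (+2)  2053: Thu (+1)  2054: Fri (+1)  2055: Sat (+1) ✓  2056: Mon (+2)
  2057: Tue (+1)  2058: Wed (+1)  2059: Thu (+1)  2060: Sat (+2) ✓  … (40 more years) …
  2101: Sun (+1)  2102: Mon (+1)  2103: Tue (+1)  2104: Thu (+2)  2105: Fri (+1)
  2106: Sat (+1) ✓  2107: Sun (+1)  2108: Tue (+2)  2109: Wed (+1)  2110: Thu (+1)
  2111: Fri (+1)  2112: Sun (+2)  2113: Mon (+1)  2114: Tue (+1)
Saturday years: 2049, 2055, 2060, 2066, 2077, 2083, 2088, 2094, 2100, 2106 — 10 in total.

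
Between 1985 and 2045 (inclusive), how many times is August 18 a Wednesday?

8

Track August 18's weekday year by year (advancing +1, or +2 across a Feb 29):
  1985: Sun  1986: Mon (+1)  1987: Tue (+1)  1988: Thu (+2)  1989: Fri (+1)
  1990: Sat (+1)  1991: Sun (+1)  1992: Tue (+2)  1993: Wed (+1) ✓  1994: Thu (+1)
  1995: Fri (+1)  1996: Sun (+2)  1997: Mon (+1)  1998: Tue (+1)  … (33 more years) …
  2032: Wed (+2) ✓  2033: Thu (+1)  2034: Fri (+1)  2035: Sat (+1)  2036: Mon (+2)
  2037: Tue (+1)  2038: Wed (+1) ✓  2039: Thu (+1)  2040: Sat (+2)  2041: Sun (+1)
  2042: Mon (+1)  2043: Tue (+1)  2044: Thu (+2)  2045: Fri (+1)
Wednesday years: 1993, 1999, 2004, 2010, 2021, 2027, 2032, 2038 — 8 in total.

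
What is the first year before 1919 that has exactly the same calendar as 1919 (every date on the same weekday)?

Two years share a calendar iff Jan 1 falls on the same weekday and both are leap or both are common. 1919: Jan 1 is Wednesday, common year.
1918: Jan 1 Tuesday, common
1917: Jan 1 Monday, common
1916: Jan 1 Saturday, leap
1915: Jan 1 Friday, common
1914: Jan 1 Thursday, common
1913: Jan 1 Wednesday, common
1913 matches on both conditions.

1913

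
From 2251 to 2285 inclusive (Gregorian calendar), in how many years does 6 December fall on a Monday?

5

Track 6 December's weekday year by year (advancing +1, or +2 across a Feb 29):
  2251: Sat  2252: Mon (+2) ✓  2253: Tue (+1)  2254: Wed (+1)  2255: Thu (+1)
  2256: Sat (+2)  2257: Sun (+1)  2258: Mon (+1) ✓  2259: Tue (+1)  2260: Thu (+2)
  2261: Fri (+1)  2262: Sat (+1)  2263: Sun (+1)  2264: Tue (+2)  … (7 more years) …
  2272: Fri (+2)  2273: Sat (+1)  2274: Sun (+1)  2275: Mon (+1) ✓  2276: Wed (+2)
  2277: Thu (+1)  2278: Fri (+1)  2279: Sat (+1)  2280: Mon (+2) ✓  2281: Tue (+1)
  2282: Wed (+1)  2283: Thu (+1)  2284: Sat (+2)  2285: Sun (+1)
Monday years: 2252, 2258, 2269, 2275, 2280 — 5 in total.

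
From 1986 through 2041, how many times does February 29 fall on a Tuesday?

2

Leap years in 1986–2041: 14 of them.
Feb 29 weekday advances by 5 (mod 7) from one leap year to the next four years later (or differs when a century non-leap intervenes).
Leap-day weekdays: 1988:Mon 1992:Sat 1996:Thu 2000:Tue✓ 2004:Sun 2008:Fri 2012:Wed 2016:Mon 2020:Sat 2024:Thu 2028:Tue✓ 2032:Sun 2036:Fri 2040:Wed
Tuesday: 2000, 2028 → 2.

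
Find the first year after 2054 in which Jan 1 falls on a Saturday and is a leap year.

2056

Jan 1 advances by 2 weekdays after a leap year and by 1 after a common year.
2054: Jan 1 is Thursday.
2055: Friday
2056: Saturday (leap)
2056 begins on a Saturday and is a leap year.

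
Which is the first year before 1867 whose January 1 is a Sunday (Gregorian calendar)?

Jan 1 advances by 2 weekdays after a leap year and by 1 after a common year.
1867: Jan 1 is Tuesday.
1866: Monday
1865: Sunday
1865 begins on a Sunday

1865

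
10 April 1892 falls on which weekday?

January 1, 1892 is a Friday.
April 10 is day 101 of the year, i.e. 100 days after Jan 1.
100 mod 7 = 2, so advance 2 weekdays from Friday: Sunday.

Sunday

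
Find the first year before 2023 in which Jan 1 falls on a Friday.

Jan 1 advances by 2 weekdays after a leap year and by 1 after a common year.
2023: Jan 1 is Sunday.
2022: Saturday
2021: Friday
2021 begins on a Friday

2021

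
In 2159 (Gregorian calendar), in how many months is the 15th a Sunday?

2

Check the 15th of each month of 2159: Jan 15: Mon, Feb 15: Thu, Mar 15: Thu, Apr 15: Sun, May 15: Tue, Jun 15: Fri, Jul 15: Sun, Aug 15: Wed, Sep 15: Sat, Oct 15: Mon, Nov 15: Thu, Dec 15: Sat.
Sunday occurs in April, July — 2 months.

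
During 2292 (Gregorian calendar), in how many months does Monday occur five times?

4

A month of length L has five Mondays iff its first Monday is on day ≤ L−28 (so day 1–3 in a 31-day month, 1–2 in a 30-day month, day 1 in a leap February).
Checking each month of 2292: Jan starts Fri (31d); Feb starts Mon (29d) ✓; Mar starts Tue (31d); Apr starts Fri (30d); May starts Sun (31d) ✓; Jun starts Wed (30d); Jul starts Fri (31d); Aug starts Mon (31d) ✓; Sep starts Thu (30d); Oct starts Sat (31d) ✓; Nov starts Tue (30d); Dec starts Thu (31d).
Five-Monday months: February, May, August, October → 4.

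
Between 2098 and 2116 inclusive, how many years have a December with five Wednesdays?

December has 31 days; it has five Wednesdays when Wednesday falls among the first (month-length − 28) days — i.e. when December 1 is one of Wednesday/Tuesday/Monday.
December 1 by year: 2098:Mon✓ 2099:Tue✓ 2100:Wed✓ 2101:Thu 2102:Fri 2103:Sat 2104:Mon✓ 2105:Tue✓ 2106:Wed✓ 2107:Thu 2108:Sat 2109:Sun 2110:Mon✓ 2111:Tue✓ 2112:Thu 2113:Fri 2114:Sat 2115:Sun 2116:Tue✓
Years with five Wednesdays: 2098, 2099, 2100, 2104, 2105, 2106, 2110, 2111, 2116 → 9.

9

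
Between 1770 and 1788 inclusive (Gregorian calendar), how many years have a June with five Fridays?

June has 30 days; it has five Fridays when Friday falls among the first (month-length − 28) days — i.e. when June 1 is one of Friday/Thursday.
June 1 by year: 1770:Fri✓ 1771:Sat 1772:Mon 1773:Tue 1774:Wed 1775:Thu✓ 1776:Sat 1777:Sun 1778:Mon 1779:Tue 1780:Thu✓ 1781:Fri✓ 1782:Sat 1783:Sun 1784:Tue 1785:Wed 1786:Thu✓ 1787:Fri✓ 1788:Sun
Years with five Fridays: 1770, 1775, 1780, 1781, 1786, 1787 → 6.

6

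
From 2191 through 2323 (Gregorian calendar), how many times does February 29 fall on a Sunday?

Leap years in 2191–2323: 31 of them.
Feb 29 weekday advances by 5 (mod 7) from one leap year to the next four years later (or differs when a century non-leap intervenes).
Leap-day weekdays: 2192:Wed 2196:Mon 2204:Wed 2208:Mon 2212:Sat 2216:Thu 2220:Tue 2224:Sun✓ 2228:Fri 2232:Wed 2236:Mon 2240:Sat 2244:Thu …(5 more)… 2268:Sat 2272:Thu 2276:Tue 2280:Sun✓ 2284:Fri 2288:Wed 2292:Mon 2296:Sat 2304:Mon 2308:Sat 2312:Thu 2316:Tue 2320:Sun✓
Sunday: 2224, 2252, 2280, 2320 → 4.

4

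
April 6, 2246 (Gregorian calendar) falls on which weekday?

Monday

January 1, 2246 is a Thursday.
April 6 is day 96 of the year, i.e. 95 days after Jan 1.
95 mod 7 = 4, so advance 4 weekdays from Thursday: Monday.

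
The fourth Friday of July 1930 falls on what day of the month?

July 1, 1930 is a Tuesday, so the first Friday is the 4th.
The fourth Friday is 4 + 21 = 25.

25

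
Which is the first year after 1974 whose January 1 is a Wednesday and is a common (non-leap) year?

1975

Jan 1 advances by 2 weekdays after a leap year and by 1 after a common year.
1974: Jan 1 is Tuesday.
1975: Wednesday
1975 begins on a Wednesday and is a common year.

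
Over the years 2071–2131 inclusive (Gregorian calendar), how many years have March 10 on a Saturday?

Track March 10's weekday year by year (advancing +1, or +2 across a Feb 29):
  2071: Tue  2072: Thu (+2)  2073: Fri (+1)  2074: Sat (+1) ✓  2075: Sun (+1)
  2076: Tue (+2)  2077: Wed (+1)  2078: Thu (+1)  2079: Fri (+1)  2080: Sun (+2)
  2081: Mon (+1)  2082: Tue (+1)  2083: Wed (+1)  2084: Fri (+2)  … (33 more years) …
  2118: Thu (+1)  2119: Fri (+1)  2120: Sun (+2)  2121: Mon (+1)  2122: Tue (+1)
  2123: Wed (+1)  2124: Fri (+2)  2125: Sat (+1) ✓  2126: Sun (+1)  2127: Mon (+1)
  2128: Wed (+2)  2129: Thu (+1)  2130: Fri (+1)  2131: Sat (+1) ✓
Saturday years: 2074, 2085, 2091, 2096, 2103, 2108, 2114, 2125, 2131 — 9 in total.

9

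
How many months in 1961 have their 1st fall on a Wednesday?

Check the 1st of each month of 1961: Jan 1: Sun, Feb 1: Wed, Mar 1: Wed, Apr 1: Sat, May 1: Mon, Jun 1: Thu, Jul 1: Sat, Aug 1: Tue, Sep 1: Fri, Oct 1: Sun, Nov 1: Wed, Dec 1: Fri.
Wednesday occurs in February, March, November — 3 months.

3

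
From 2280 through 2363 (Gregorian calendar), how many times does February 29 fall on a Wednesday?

3

Leap years in 2280–2363: 20 of them.
Feb 29 weekday advances by 5 (mod 7) from one leap year to the next four years later (or differs when a century non-leap intervenes).
Leap-day weekdays: 2280:Sun 2284:Fri 2288:Wed✓ 2292:Mon 2296:Sat 2304:Mon 2308:Sat 2312:Thu 2316:Tue 2320:Sun 2324:Fri 2328:Wed✓ 2332:Mon 2336:Sat 2340:Thu 2344:Tue 2348:Sun 2352:Fri 2356:Wed✓ 2360:Mon
Wednesday: 2288, 2328, 2356 → 3.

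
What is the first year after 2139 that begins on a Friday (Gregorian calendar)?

Jan 1 advances by 2 weekdays after a leap year and by 1 after a common year.
2139: Jan 1 is Thursday.
2140: Friday (leap)
2140 begins on a Friday

2140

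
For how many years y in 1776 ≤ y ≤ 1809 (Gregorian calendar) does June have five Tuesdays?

9

June has 30 days; it has five Tuesdays when Tuesday falls among the first (month-length − 28) days — i.e. when June 1 is one of Tuesday/Monday.
June 1 by year: 1776:Sat 1777:Sun 1778:Mon✓ 1779:Tue✓ 1780:Thu 1781:Fri 1782:Sat 1783:Sun 1784:Tue✓ 1785:Wed 1786:Thu 1787:Fri 1788:Sun 1789:Mon✓ 1790:Tue✓ …(4 more)… 1795:Mon✓ 1796:Wed 1797:Thu 1798:Fri 1799:Sat 1800:Sun 1801:Mon✓ 1802:Tue✓ 1803:Wed 1804:Fri 1805:Sat 1806:Sun 1807:Mon✓ 1808:Wed 1809:Thu
Years with five Tuesdays: 1778, 1779, 1784, 1789, 1790, 1795, 1801, 1802, 1807 → 9.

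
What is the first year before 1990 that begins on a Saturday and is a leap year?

Jan 1 advances by 2 weekdays after a leap year and by 1 after a common year.
1990: Jan 1 is Monday.
1989: Sunday
1988: Friday (leap)
1987: Thursday
1986: Wednesday
1985: Tuesday
1984: Sunday (leap)
1983: Saturday
1982: Friday
1981: Thursday
1980: Tuesday (leap)
1979: Monday
1978: Sunday
1977: Saturday
1976: Thursday (leap)
1975: Wednesday
1974: Tuesday
1973: Monday
1972: Saturday (leap)
1972 begins on a Saturday and is a leap year.

1972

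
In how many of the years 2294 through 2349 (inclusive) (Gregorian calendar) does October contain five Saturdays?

October has 31 days; it has five Saturdays when Saturday falls among the first (month-length − 28) days — i.e. when October 1 is one of Saturday/Friday/Thursday.
October 1 by year: 2294:Mon 2295:Tue 2296:Thu✓ 2297:Fri✓ 2298:Sat✓ 2299:Sun 2300:Mon 2301:Tue 2302:Wed 2303:Thu✓ 2304:Sat✓ 2305:Sun 2306:Mon 2307:Tue 2308:Thu✓ …(26 more)… 2335:Tue 2336:Thu✓ 2337:Fri✓ 2338:Sat✓ 2339:Sun 2340:Tue 2341:Wed 2342:Thu✓ 2343:Fri✓ 2344:Sun 2345:Mon 2346:Tue 2347:Wed 2348:Fri✓ 2349:Sat✓
Years with five Saturdays: 2296, 2297, 2298, 2303, 2304, 2308, 2309, 2310, 2314, 2315, 2320, 2321, 2325, 2326, 2327, 2331, 2332, 2336, 2337, 2338, 2342, 2343, 2348, 2349 → 24.

24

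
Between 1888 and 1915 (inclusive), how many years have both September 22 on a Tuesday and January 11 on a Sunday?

Check each year's weekday for September 22 and January 11:
  1888: Sat/Wed  1889: Sun/Fri  1890: Mon/Sat  1891: Tue/Sun ✓  1892: Thu/Mon  1893: Fri/Wed  1894: Sat/Thu  1895: Sun/Fri  1896: Tue/Sat  1897: Wed/Mon  1898: Thu/Tue  1899: Fri/Wed  1900: Sat/Thu  1901: Sun/Fri  1902: Mon/Sat  1903: Tue/Sun ✓  1904: Thu/Mon  1905: Fri/Wed  1906: Sat/Thu  1907: Sun/Fri  1908: Tue/Sat  1909: Wed/Mon  1910: Thu/Tue  1911: Fri/Wed  1912: Sun/Thu  1913: Mon/Sat  1914: Tue/Sun ✓  1915: Wed/Mon
Both conditions hold in: 1891, 1903, 1914 — 3.

3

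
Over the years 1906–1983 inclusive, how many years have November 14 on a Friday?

Track November 14's weekday year by year (advancing +1, or +2 across a Feb 29):
  1906: Wed  1907: Thu (+1)  1908: Sat (+2)  1909: Sun (+1)  1910: Mon (+1)
  1911: Tue (+1)  1912: Thu (+2)  1913: Fri (+1) ✓  1914: Sat (+1)  1915: Sun (+1)
  1916: Tue (+2)  1917: Wed (+1)  1918: Thu (+1)  1919: Fri (+1) ✓  … (50 more years) …
  1970: Sat (+1)  1971: Sun (+1)  1972: Tue (+2)  1973: Wed (+1)  1974: Thu (+1)
  1975: Fri (+1) ✓  1976: Sun (+2)  1977: Mon (+1)  1978: Tue (+1)  1979: Wed (+1)
  1980: Fri (+2) ✓  1981: Sat (+1)  1982: Sun (+1)  1983: Mon (+1)
Friday years: 1913, 1919, 1924, 1930, 1941, 1947, 1952, 1958, 1969, 1975, 1980 — 11 in total.

11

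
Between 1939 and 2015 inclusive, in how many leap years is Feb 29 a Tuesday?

Leap years in 1939–2015: 19 of them.
Feb 29 weekday advances by 5 (mod 7) from one leap year to the next four years later (or differs when a century non-leap intervenes).
Leap-day weekdays: 1940:Thu 1944:Tue✓ 1948:Sun 1952:Fri 1956:Wed 1960:Mon 1964:Sat 1968:Thu 1972:Tue✓ 1976:Sun 1980:Fri 1984:Wed 1988:Mon 1992:Sat 1996:Thu 2000:Tue✓ 2004:Sun 2008:Fri 2012:Wed
Tuesday: 1944, 1972, 2000 → 3.

3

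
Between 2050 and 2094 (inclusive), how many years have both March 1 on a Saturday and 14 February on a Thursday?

Check each year's weekday for March 1 and 14 February:
  2050: Tue/Mon  2051: Wed/Tue  2052: Fri/Wed  2053: Sat/Fri  2054: Sun/Sat  2055: Mon/Sun  2056: Wed/Mon  2057: Thu/Wed  2058: Fri/Thu  2059: Sat/Fri  2060: Mon/Sat  2061: Tue/Mon  2062: Wed/Tue  2063: Thu/Wed  …(17 more)…  2081: Sat/Fri  2082: Sun/Sat  2083: Mon/Sun  2084: Wed/Mon  2085: Thu/Wed  2086: Fri/Thu  2087: Sat/Fri  2088: Mon/Sat  2089: Tue/Mon  2090: Wed/Tue  2091: Thu/Wed  2092: Sat/Thu ✓  2093: Sun/Sat  2094: Mon/Sun
Both conditions hold in: 2064, 2092 — 2.

2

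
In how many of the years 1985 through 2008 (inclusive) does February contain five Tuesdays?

1

February has 28 days (29 in leap years); it has five Tuesdays when Tuesday falls among the first (month-length − 28) days — i.e. when February 1 is Tuesday in a leap year (never in a common year).
February 1 by year: 1985:Fri 1986:Sat 1987:Sun 1988:Mon 1989:Wed 1990:Thu 1991:Fri 1992:Sat 1993:Mon 1994:Tue 1995:Wed 1996:Thu 1997:Sat 1998:Sun 1999:Mon 2000:Tue✓ 2001:Thu 2002:Fri 2003:Sat 2004:Sun 2005:Tue 2006:Wed 2007:Thu 2008:Fri
Years with five Tuesdays: 2000 → 1.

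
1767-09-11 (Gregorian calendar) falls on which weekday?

January 1, 1767 is a Thursday.
September 11 is day 254 of the year, i.e. 253 days after Jan 1.
253 mod 7 = 1, so advance 1 weekday from Thursday: Friday.

Friday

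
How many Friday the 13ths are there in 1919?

1

Check the 13th of each month of 1919: Jan 13: Mon, Feb 13: Thu, Mar 13: Thu, Apr 13: Sun, May 13: Tue, Jun 13: Fri, Jul 13: Sun, Aug 13: Wed, Sep 13: Sat, Oct 13: Mon, Nov 13: Thu, Dec 13: Sat.
Friday occurs in June — 1 month.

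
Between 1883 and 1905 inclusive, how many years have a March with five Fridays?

10

March has 31 days; it has five Fridays when Friday falls among the first (month-length − 28) days — i.e. when March 1 is one of Friday/Thursday/Wednesday.
March 1 by year: 1883:Thu✓ 1884:Sat 1885:Sun 1886:Mon 1887:Tue 1888:Thu✓ 1889:Fri✓ 1890:Sat 1891:Sun 1892:Tue 1893:Wed✓ 1894:Thu✓ 1895:Fri✓ 1896:Sun 1897:Mon 1898:Tue 1899:Wed✓ 1900:Thu✓ 1901:Fri✓ 1902:Sat 1903:Sun 1904:Tue 1905:Wed✓
Years with five Fridays: 1883, 1888, 1889, 1893, 1894, 1895, 1899, 1900, 1901, 1905 → 10.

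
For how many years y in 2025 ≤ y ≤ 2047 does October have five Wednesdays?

11

October has 31 days; it has five Wednesdays when Wednesday falls among the first (month-length − 28) days — i.e. when October 1 is one of Wednesday/Tuesday/Monday.
October 1 by year: 2025:Wed✓ 2026:Thu 2027:Fri 2028:Sun 2029:Mon✓ 2030:Tue✓ 2031:Wed✓ 2032:Fri 2033:Sat 2034:Sun 2035:Mon✓ 2036:Wed✓ 2037:Thu 2038:Fri 2039:Sat 2040:Mon✓ 2041:Tue✓ 2042:Wed✓ 2043:Thu 2044:Sat 2045:Sun 2046:Mon✓ 2047:Tue✓
Years with five Wednesdays: 2025, 2029, 2030, 2031, 2035, 2036, 2040, 2041, 2042, 2046, 2047 → 11.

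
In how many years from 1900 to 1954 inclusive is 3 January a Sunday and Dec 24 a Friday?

6

Check each year's weekday for 3 January and Dec 24:
  1900: Wed/Mon  1901: Thu/Tue  1902: Fri/Wed  1903: Sat/Thu  1904: Sun/Sat  1905: Tue/Sun  1906: Wed/Mon  1907: Thu/Tue  1908: Fri/Thu  1909: Sun/Fri ✓  1910: Mon/Sat  1911: Tue/Sun  1912: Wed/Tue  1913: Fri/Wed  …(27 more)…  1941: Fri/Wed  1942: Sat/Thu  1943: Sun/Fri ✓  1944: Mon/Sun  1945: Wed/Mon  1946: Thu/Tue  1947: Fri/Wed  1948: Sat/Fri  1949: Mon/Sat  1950: Tue/Sun  1951: Wed/Mon  1952: Thu/Wed  1953: Sat/Thu  1954: Sun/Fri ✓
Both conditions hold in: 1909, 1915, 1926, 1937, 1943, 1954 — 6.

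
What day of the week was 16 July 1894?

Monday

January 1, 1894 is a Monday.
July 16 is day 197 of the year, i.e. 196 days after Jan 1.
196 mod 7 = 0, so advance 0 weekdays from Monday: Monday.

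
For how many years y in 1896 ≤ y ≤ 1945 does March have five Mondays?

21

March has 31 days; it has five Mondays when Monday falls among the first (month-length − 28) days — i.e. when March 1 is one of Monday/Sunday/Saturday.
March 1 by year: 1896:Sun✓ 1897:Mon✓ 1898:Tue 1899:Wed 1900:Thu 1901:Fri 1902:Sat✓ 1903:Sun✓ 1904:Tue 1905:Wed 1906:Thu 1907:Fri 1908:Sun✓ 1909:Mon✓ 1910:Tue …(20 more)… 1931:Sun✓ 1932:Tue 1933:Wed 1934:Thu 1935:Fri 1936:Sun✓ 1937:Mon✓ 1938:Tue 1939:Wed 1940:Fri 1941:Sat✓ 1942:Sun✓ 1943:Mon✓ 1944:Wed 1945:Thu
Years with five Mondays: 1896, 1897, 1902, 1903, 1908, 1909, 1913, 1914, 1915, 1919, 1920, 1924, 1925, 1926, 1930, 1931, 1936, 1937, 1941, 1942, 1943 → 21.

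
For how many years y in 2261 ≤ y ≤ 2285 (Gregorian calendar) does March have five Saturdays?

March has 31 days; it has five Saturdays when Saturday falls among the first (month-length − 28) days — i.e. when March 1 is one of Saturday/Friday/Thursday.
March 1 by year: 2261:Fri✓ 2262:Sat✓ 2263:Sun 2264:Tue 2265:Wed 2266:Thu✓ 2267:Fri✓ 2268:Sun 2269:Mon 2270:Tue 2271:Wed 2272:Fri✓ 2273:Sat✓ 2274:Sun 2275:Mon 2276:Wed 2277:Thu✓ 2278:Fri✓ 2279:Sat✓ 2280:Mon 2281:Tue 2282:Wed 2283:Thu✓ 2284:Sat✓ 2285:Sun
Years with five Saturdays: 2261, 2262, 2266, 2267, 2272, 2273, 2277, 2278, 2279, 2283, 2284 → 11.

11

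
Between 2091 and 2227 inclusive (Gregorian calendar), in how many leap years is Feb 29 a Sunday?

Leap years in 2091–2227: 32 of them.
Feb 29 weekday advances by 5 (mod 7) from one leap year to the next four years later (or differs when a century non-leap intervenes).
Leap-day weekdays: 2092:Fri 2096:Wed 2104:Fri 2108:Wed 2112:Mon 2116:Sat 2120:Thu 2124:Tue 2128:Sun✓ 2132:Fri 2136:Wed 2140:Mon 2144:Sat …(6 more)… 2172:Sat 2176:Thu 2180:Tue 2184:Sun✓ 2188:Fri 2192:Wed 2196:Mon 2204:Wed 2208:Mon 2212:Sat 2216:Thu 2220:Tue 2224:Sun✓
Sunday: 2128, 2156, 2184, 2224 → 4.

4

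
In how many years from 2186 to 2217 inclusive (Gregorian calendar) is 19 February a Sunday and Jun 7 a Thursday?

Check each year's weekday for 19 February and Jun 7:
  2186: Sun/Wed  2187: Mon/Thu  2188: Tue/Sat  2189: Thu/Sun  2190: Fri/Mon  2191: Sat/Tue  2192: Sun/Thu ✓  2193: Tue/Fri  2194: Wed/Sat  2195: Thu/Sun  2196: Fri/Tue  2197: Sun/Wed  2198: Mon/Thu  2199: Tue/Fri  …(4 more)…  2204: Sun/Thu ✓  2205: Tue/Fri  2206: Wed/Sat  2207: Thu/Sun  2208: Fri/Tue  2209: Sun/Wed  2210: Mon/Thu  2211: Tue/Fri  2212: Wed/Sun  2213: Fri/Mon  2214: Sat/Tue  2215: Sun/Wed  2216: Mon/Fri  2217: Wed/Sat
Both conditions hold in: 2192, 2204 — 2.

2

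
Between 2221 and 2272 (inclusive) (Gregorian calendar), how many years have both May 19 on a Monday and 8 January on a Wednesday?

5

Check each year's weekday for May 19 and 8 January:
  2221: Sat/Mon  2222: Sun/Tue  2223: Mon/Wed ✓  2224: Wed/Thu  2225: Thu/Sat  2226: Fri/Sun  2227: Sat/Mon  2228: Mon/Tue  2229: Tue/Thu  2230: Wed/Fri  2231: Thu/Sat  2232: Sat/Sun  2233: Sun/Tue  2234: Mon/Wed ✓  …(24 more)…  2259: Thu/Sat  2260: Sat/Sun  2261: Sun/Tue  2262: Mon/Wed ✓  2263: Tue/Thu  2264: Thu/Fri  2265: Fri/Sun  2266: Sat/Mon  2267: Sun/Tue  2268: Tue/Wed  2269: Wed/Fri  2270: Thu/Sat  2271: Fri/Sun  2272: Sun/Mon
Both conditions hold in: 2223, 2234, 2245, 2251, 2262 — 5.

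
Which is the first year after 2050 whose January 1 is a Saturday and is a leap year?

2056

Jan 1 advances by 2 weekdays after a leap year and by 1 after a common year.
2050: Jan 1 is Saturday.
2051: Sunday
2052: Monday (leap)
2053: Wednesday
2054: Thursday
2055: Friday
2056: Saturday (leap)
2056 begins on a Saturday and is a leap year.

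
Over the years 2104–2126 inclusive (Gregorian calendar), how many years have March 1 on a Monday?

3

Track March 1's weekday year by year (advancing +1, or +2 across a Feb 29):
  2104: Sat  2105: Sun (+1)  2106: Mon (+1) ✓  2107: Tue (+1)  2108: Thu (+2)
  2109: Fri (+1)  2110: Sat (+1)  2111: Sun (+1)  2112: Tue (+2)  2113: Wed (+1)
  2114: Thu (+1)  2115: Fri (+1)  2116: Sun (+2)  2117: Mon (+1) ✓  2118: Tue (+1)
  2119: Wed (+1)  2120: Fri (+2)  2121: Sat (+1)  2122: Sun (+1)  2123: Mon (+1) ✓
  2124: Wed (+2)  2125: Thu (+1)  2126: Fri (+1)
Monday years: 2106, 2117, 2123 — 3 in total.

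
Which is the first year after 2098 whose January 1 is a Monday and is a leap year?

2120

Jan 1 advances by 2 weekdays after a leap year and by 1 after a common year.
2098: Jan 1 is Wednesday.
2099: Thursday
2100: Friday
2101: Saturday
2102: Sunday
2103: Monday
2104: Tuesday (leap)
2105: Thursday
2106: Friday
2107: Saturday
2108: Sunday (leap)
2109: Tuesday
2110: Wednesday
2111: Thursday
2112: Friday (leap)
2113: Sunday
2114: Monday
2115: Tuesday
2116: Wednesday (leap)
2117: Friday
2118: Saturday
2119: Sunday
2120: Monday (leap)
2120 begins on a Monday and is a leap year.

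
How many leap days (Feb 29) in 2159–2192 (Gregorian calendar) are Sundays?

1

Leap years in 2159–2192: 9 of them.
Feb 29 weekday advances by 5 (mod 7) from one leap year to the next four years later (or differs when a century non-leap intervenes).
Leap-day weekdays: 2160:Fri 2164:Wed 2168:Mon 2172:Sat 2176:Thu 2180:Tue 2184:Sun✓ 2188:Fri 2192:Wed
Sunday: 2184 → 1.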